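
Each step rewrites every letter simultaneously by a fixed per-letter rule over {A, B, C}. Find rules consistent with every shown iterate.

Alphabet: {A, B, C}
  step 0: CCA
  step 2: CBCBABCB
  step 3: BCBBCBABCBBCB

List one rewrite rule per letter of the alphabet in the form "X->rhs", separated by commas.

  step 2 ⇒ step 3: CBCBABCB ⇒ B·CB·B·CB·AB·CB·B·CB
    A ↦ AB
    B ↦ CB
    C ↦ B

A->AB, B->CB, C->B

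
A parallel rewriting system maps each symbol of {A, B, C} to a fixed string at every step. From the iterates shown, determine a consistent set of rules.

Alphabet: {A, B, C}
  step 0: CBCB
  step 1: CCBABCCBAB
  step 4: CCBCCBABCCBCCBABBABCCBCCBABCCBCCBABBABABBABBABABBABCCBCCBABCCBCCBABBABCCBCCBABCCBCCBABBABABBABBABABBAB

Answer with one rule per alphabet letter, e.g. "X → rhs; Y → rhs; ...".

  step 0 ⇒ step 1: CBCB ⇒ CCB·AB·CCB·AB
    B ↦ AB
    C ↦ CCB
    A ↦ B  (constrained at step 1)

A->B, B->AB, C->CCB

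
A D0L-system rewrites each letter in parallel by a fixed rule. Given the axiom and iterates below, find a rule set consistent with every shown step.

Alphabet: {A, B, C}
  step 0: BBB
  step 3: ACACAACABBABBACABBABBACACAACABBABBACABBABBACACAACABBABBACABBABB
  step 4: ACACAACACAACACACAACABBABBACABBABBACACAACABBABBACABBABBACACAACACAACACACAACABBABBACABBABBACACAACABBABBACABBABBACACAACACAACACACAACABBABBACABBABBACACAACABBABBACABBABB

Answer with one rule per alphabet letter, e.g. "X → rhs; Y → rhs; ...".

A->AC, B->ABB, C->ACA

  step 3 ⇒ step 4: ACACAACABBABBACABBABBACACAACABBABBACABBABBACACAACABBABBACABBABB ⇒ AC·ACA·AC·ACA·AC·AC·ACA·AC·ABB·ABB·AC·ABB·ABB·AC·ACA·AC·ABB·ABB·AC·ABB·ABB·AC·ACA·AC·ACA·AC·AC·ACA·AC·ABB·ABB·AC·ABB·ABB·AC·ACA·AC·ABB·ABB·AC·ABB·ABB·AC·ACA·AC·ACA·AC·AC·ACA·AC·ABB·ABB·AC·ABB·ABB·AC·ACA·AC·ABB·ABB·AC·ABB·ABB
    A ↦ AC
    B ↦ ABB
    C ↦ ACA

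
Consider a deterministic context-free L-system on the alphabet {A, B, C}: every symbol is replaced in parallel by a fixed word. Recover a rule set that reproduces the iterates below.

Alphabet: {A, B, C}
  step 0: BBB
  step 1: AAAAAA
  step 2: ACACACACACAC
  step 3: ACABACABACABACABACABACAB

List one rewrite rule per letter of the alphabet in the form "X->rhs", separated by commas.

A->AC, B->AA, C->AB

  step 2 ⇒ step 3: ACACACACACAC ⇒ AC·AB·AC·AB·AC·AB·AC·AB·AC·AB·AC·AB
    A ↦ AC
    C ↦ AB
  step 0 ⇒ step 1: BBB ⇒ AA·AA·AA
    B ↦ AA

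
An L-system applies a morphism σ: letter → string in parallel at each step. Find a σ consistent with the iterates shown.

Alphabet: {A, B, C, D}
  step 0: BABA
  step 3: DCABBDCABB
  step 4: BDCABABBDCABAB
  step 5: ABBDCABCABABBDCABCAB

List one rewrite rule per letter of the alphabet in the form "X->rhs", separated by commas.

  step 4 ⇒ step 5: BDCABABBDCABAB ⇒ AB·B·D·C·AB·C·AB·AB·B·D·C·AB·C·AB
    A ↦ C
    B ↦ AB
    C ↦ D
    D ↦ B

A->C, B->AB, C->D, D->B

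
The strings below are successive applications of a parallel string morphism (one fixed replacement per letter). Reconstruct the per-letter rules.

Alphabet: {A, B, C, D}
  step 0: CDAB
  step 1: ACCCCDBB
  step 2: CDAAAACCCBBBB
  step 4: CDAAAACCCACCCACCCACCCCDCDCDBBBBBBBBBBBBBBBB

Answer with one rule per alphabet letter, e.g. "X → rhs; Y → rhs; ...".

  step 1 ⇒ step 2: ACCCCDBB ⇒ CD·A·A·A·A·CCC·BB·BB
    A ↦ CD
    B ↦ BB
    C ↦ A
    D ↦ CCC

A->CD, B->BB, C->A, D->CCC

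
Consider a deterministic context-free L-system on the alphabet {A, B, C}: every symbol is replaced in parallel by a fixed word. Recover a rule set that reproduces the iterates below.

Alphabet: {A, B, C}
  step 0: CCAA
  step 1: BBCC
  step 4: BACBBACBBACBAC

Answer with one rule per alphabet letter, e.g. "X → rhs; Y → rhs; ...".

  step 0 ⇒ step 1: CCAA ⇒ B·B·C·C
    A ↦ C
    C ↦ B
    B ↦ BA  (constrained at step 1)

A->C, B->BA, C->B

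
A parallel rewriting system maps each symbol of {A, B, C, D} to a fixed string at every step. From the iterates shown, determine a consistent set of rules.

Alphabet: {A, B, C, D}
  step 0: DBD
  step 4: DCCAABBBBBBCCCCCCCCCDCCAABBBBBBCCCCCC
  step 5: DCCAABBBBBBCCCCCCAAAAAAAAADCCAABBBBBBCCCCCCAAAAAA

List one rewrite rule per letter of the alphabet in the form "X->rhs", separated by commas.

  step 4 ⇒ step 5: DCCAABBBBBBCCCCCCCCCDCCAABBBBBBCCCCCC ⇒ DCC·A·A·BBB·BBB·C·C·C·C·C·C·A·A·A·A·A·A·A·A·A·DCC·A·A·BBB·BBB·C·C·C·C·C·C·A·A·A·A·A·A
    A ↦ BBB
    B ↦ C
    C ↦ A
    D ↦ DCC

A->BBB, B->C, C->A, D->DCC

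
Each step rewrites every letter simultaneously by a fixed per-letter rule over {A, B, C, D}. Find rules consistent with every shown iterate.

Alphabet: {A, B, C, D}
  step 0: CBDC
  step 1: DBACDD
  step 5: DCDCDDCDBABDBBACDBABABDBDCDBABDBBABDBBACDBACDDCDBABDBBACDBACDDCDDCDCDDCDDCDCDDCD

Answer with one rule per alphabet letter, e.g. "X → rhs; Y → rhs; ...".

  step 0 ⇒ step 1: CBDC ⇒ D·BA·CD·D
    B ↦ BA
    C ↦ D
    D ↦ CD
    A ↦ BDB  (constrained at step 1)

A->BDB, B->BA, C->D, D->CD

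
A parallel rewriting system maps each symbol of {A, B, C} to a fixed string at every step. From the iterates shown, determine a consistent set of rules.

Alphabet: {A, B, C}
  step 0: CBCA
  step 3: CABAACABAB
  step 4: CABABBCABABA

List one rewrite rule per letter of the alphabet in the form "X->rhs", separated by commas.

A->B, B->A, C->CA

  step 3 ⇒ step 4: CABAACABAB ⇒ CA·B·A·B·B·CA·B·A·B·A
    A ↦ B
    B ↦ A
    C ↦ CA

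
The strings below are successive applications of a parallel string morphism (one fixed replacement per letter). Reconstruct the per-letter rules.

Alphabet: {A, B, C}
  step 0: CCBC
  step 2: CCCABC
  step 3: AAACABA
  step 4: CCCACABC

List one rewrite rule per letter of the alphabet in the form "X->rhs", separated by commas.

A->C, B->AB, C->A

  step 3 ⇒ step 4: AAACABA ⇒ C·C·C·A·C·AB·C
    A ↦ C
    B ↦ AB
    C ↦ A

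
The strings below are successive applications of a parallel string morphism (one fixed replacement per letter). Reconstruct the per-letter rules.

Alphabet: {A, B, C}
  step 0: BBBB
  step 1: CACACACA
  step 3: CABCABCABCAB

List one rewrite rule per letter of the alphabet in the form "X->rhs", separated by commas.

  step 0 ⇒ step 1: BBBB ⇒ CA·CA·CA·CA
    B ↦ CA
    A ↦ C  (constrained at step 1)
    C ↦ B  (constrained at step 1)

A->C, B->CA, C->B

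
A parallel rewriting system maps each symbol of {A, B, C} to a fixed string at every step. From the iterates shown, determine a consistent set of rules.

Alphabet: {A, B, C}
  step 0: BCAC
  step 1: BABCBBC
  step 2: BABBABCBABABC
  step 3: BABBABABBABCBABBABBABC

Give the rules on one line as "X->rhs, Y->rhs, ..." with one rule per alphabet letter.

  step 2 ⇒ step 3: BABBABCBABABC ⇒ BA·B·BA·BA·B·BA·BC·BA·B·BA·B·BA·BC
    A ↦ B
    B ↦ BA
    C ↦ BC

A->B, B->BA, C->BC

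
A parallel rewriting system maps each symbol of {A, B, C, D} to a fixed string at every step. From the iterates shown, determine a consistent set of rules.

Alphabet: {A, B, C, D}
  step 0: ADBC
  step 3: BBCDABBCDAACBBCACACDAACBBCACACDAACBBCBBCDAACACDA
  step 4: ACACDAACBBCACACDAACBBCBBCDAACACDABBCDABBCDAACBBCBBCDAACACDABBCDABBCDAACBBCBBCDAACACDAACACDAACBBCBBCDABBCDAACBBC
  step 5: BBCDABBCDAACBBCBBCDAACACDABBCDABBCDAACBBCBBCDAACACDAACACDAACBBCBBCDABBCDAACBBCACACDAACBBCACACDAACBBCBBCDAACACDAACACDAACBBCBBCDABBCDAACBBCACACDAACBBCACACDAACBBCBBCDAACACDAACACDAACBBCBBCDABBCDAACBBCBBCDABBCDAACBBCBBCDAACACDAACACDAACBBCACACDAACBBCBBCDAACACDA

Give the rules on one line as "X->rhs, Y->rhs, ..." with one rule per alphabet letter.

A->BBC, B->AC, C->DA, D->AC

  step 4 ⇒ step 5: ACACDAACBBCACACDAACBBCBBCDAACACDABBCDABBCDAACBBCBBCDAACACDABBCDABBCDAACBBCBBCDAACACDAACACDAACBBCBBCDABBCDAACBBC ⇒ BBC·DA·BBC·DA·AC·BBC·BBC·DA·AC·AC·DA·BBC·DA·BBC·DA·AC·BBC·BBC·DA·AC·AC·DA·AC·AC·DA·AC·BBC·BBC·DA·BBC·DA·AC·BBC·AC·AC·DA·AC·BBC·AC·AC·DA·AC·BBC·BBC·DA·AC·AC·DA·AC·AC·DA·AC·BBC·BBC·DA·BBC·DA·AC·BBC·AC·AC·DA·AC·BBC·AC·AC·DA·AC·BBC·BBC·DA·AC·AC·DA·AC·AC·DA·AC·BBC·BBC·DA·BBC·DA·AC·BBC·BBC·DA·BBC·DA·AC·BBC·BBC·DA·AC·AC·DA·AC·AC·DA·AC·BBC·AC·AC·DA·AC·BBC·BBC·DA·AC·AC·DA
    A ↦ BBC
    B ↦ AC
    C ↦ DA
    D ↦ AC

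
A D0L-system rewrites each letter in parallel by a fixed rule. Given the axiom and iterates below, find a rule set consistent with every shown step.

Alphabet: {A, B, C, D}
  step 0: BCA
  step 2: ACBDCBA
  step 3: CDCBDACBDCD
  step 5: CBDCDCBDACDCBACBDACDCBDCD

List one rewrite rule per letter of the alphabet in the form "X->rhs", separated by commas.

A->CD, B->D, C->CB, D->A

  step 2 ⇒ step 3: ACBDCBA ⇒ CD·CB·D·A·CB·D·CD
    A ↦ CD
    B ↦ D
    C ↦ CB
    D ↦ A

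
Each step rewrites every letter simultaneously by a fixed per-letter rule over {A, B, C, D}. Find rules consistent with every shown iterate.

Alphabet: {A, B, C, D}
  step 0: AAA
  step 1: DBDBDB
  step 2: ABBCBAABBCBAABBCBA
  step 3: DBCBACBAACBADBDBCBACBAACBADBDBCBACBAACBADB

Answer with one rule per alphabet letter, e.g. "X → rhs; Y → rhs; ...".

A->DB, B->CBA, C->A, D->ABB

  step 2 ⇒ step 3: ABBCBAABBCBAABBCBA ⇒ DB·CBA·CBA·A·CBA·DB·DB·CBA·CBA·A·CBA·DB·DB·CBA·CBA·A·CBA·DB
    A ↦ DB
    B ↦ CBA
    C ↦ A
  step 1 ⇒ step 2: DBDBDB ⇒ ABB·CBA·ABB·CBA·ABB·CBA
    D ↦ ABB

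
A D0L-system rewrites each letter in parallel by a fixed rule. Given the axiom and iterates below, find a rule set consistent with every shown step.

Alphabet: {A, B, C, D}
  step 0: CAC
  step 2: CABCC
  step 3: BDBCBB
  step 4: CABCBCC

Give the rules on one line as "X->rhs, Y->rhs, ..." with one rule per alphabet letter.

A->DB, B->C, C->B, D->AB

  step 3 ⇒ step 4: BDBCBB ⇒ C·AB·C·B·C·C
    B ↦ C
    C ↦ B
    D ↦ AB
  step 2 ⇒ step 3: CABCC ⇒ B·DB·C·B·B
    A ↦ DB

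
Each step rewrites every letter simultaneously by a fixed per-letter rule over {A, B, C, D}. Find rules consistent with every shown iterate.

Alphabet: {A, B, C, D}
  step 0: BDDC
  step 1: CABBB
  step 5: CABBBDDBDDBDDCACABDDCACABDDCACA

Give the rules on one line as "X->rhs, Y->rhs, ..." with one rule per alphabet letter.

  step 0 ⇒ step 1: BDDC ⇒ CA·B·B·B
    B ↦ CA
    C ↦ B
    D ↦ B
    A ↦ DD  (constrained at step 1)

A->DD, B->CA, C->B, D->B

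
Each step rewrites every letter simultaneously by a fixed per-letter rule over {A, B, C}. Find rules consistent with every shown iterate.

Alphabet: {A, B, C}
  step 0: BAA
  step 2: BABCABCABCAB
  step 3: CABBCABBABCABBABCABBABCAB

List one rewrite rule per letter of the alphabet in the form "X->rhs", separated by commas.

  step 2 ⇒ step 3: BABCABCABCAB ⇒ CAB·B·CAB·BA·B·CAB·BA·B·CAB·BA·B·CAB
    A ↦ B
    B ↦ CAB
    C ↦ BA

A->B, B->CAB, C->BA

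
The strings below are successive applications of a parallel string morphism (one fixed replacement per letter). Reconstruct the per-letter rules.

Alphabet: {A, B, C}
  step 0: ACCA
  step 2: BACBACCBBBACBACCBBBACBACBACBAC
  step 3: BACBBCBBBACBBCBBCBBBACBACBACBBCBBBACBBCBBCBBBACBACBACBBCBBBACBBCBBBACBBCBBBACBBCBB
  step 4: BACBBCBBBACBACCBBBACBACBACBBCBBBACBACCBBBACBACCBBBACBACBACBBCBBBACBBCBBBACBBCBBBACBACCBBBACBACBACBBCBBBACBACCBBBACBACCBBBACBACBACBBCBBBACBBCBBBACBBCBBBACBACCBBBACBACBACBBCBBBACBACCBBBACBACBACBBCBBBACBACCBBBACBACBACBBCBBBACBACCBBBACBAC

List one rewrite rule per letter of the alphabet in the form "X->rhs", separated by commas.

A->BB, B->BAC, C->CBB

  step 3 ⇒ step 4: BACBBCBBBACBBCBBCBBBACBACBACBBCBBBACBBCBBCBBBACBACBACBBCBBBACBBCBBBACBBCBBBACBBCBB ⇒ BAC·BB·CBB·BAC·BAC·CBB·BAC·BAC·BAC·BB·CBB·BAC·BAC·CBB·BAC·BAC·CBB·BAC·BAC·BAC·BB·CBB·BAC·BB·CBB·BAC·BB·CBB·BAC·BAC·CBB·BAC·BAC·BAC·BB·CBB·BAC·BAC·CBB·BAC·BAC·CBB·BAC·BAC·BAC·BB·CBB·BAC·BB·CBB·BAC·BB·CBB·BAC·BAC·CBB·BAC·BAC·BAC·BB·CBB·BAC·BAC·CBB·BAC·BAC·BAC·BB·CBB·BAC·BAC·CBB·BAC·BAC·BAC·BB·CBB·BAC·BAC·CBB·BAC·BAC
    A ↦ BB
    B ↦ BAC
    C ↦ CBB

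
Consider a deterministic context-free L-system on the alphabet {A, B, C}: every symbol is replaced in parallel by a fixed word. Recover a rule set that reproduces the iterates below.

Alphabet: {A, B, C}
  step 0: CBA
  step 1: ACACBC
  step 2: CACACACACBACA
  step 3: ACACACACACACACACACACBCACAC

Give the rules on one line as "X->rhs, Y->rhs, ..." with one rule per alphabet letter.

  step 2 ⇒ step 3: CACACACACBACA ⇒ ACA·C·ACA·C·ACA·C·ACA·C·ACA·CB·C·ACA·C
    A ↦ C
    B ↦ CB
    C ↦ ACA

A->C, B->CB, C->ACA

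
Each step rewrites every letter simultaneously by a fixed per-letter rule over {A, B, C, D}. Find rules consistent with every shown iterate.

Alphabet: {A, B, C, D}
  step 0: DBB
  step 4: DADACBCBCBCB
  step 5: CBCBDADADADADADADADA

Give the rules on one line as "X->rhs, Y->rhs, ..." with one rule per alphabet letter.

A->B, B->DA, C->DA, D->C

  step 4 ⇒ step 5: DADACBCBCBCB ⇒ C·B·C·B·DA·DA·DA·DA·DA·DA·DA·DA
    A ↦ B
    B ↦ DA
    C ↦ DA
    D ↦ C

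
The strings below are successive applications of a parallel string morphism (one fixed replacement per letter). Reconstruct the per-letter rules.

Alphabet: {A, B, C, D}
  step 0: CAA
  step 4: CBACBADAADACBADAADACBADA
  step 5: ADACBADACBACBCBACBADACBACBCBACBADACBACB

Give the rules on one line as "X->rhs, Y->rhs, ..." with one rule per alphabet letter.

  step 4 ⇒ step 5: CBACBADAADACBADAADACBADA ⇒ AD·A·CB·AD·A·CB·A·CB·CB·A·CB·AD·A·CB·A·CB·CB·A·CB·AD·A·CB·A·CB
    A ↦ CB
    B ↦ A
    C ↦ AD
    D ↦ A

A->CB, B->A, C->AD, D->A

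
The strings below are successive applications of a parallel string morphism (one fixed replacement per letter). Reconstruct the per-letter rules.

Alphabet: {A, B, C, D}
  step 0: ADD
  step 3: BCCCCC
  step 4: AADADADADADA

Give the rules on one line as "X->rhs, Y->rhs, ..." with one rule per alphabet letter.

A->C, B->AA, C->DA, D->B

  step 3 ⇒ step 4: BCCCCC ⇒ AA·DA·DA·DA·DA·DA
    B ↦ AA
    C ↦ DA
    A ↦ C  (constrained at step 0)
    D ↦ B  (constrained at step 0)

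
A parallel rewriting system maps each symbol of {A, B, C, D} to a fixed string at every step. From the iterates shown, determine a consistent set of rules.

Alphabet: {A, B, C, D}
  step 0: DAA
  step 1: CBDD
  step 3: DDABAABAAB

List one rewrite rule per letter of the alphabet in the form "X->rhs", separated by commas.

A->D, B->AB, C->A, D->CB

  step 0 ⇒ step 1: DAA ⇒ CB·D·D
    A ↦ D
    D ↦ CB
    B ↦ AB  (constrained at step 1)
    C ↦ A  (constrained at step 1)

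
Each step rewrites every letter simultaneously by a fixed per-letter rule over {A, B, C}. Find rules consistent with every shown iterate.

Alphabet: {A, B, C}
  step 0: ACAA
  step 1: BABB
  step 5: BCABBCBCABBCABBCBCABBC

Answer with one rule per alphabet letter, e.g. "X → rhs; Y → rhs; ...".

  step 0 ⇒ step 1: ACAA ⇒ B·A·B·B
    A ↦ B
    C ↦ A
    B ↦ BC  (constrained at step 1)

A->B, B->BC, C->A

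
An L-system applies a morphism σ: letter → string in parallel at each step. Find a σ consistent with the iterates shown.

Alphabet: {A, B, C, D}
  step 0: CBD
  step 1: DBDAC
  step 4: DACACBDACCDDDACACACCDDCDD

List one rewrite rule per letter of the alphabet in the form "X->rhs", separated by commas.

  step 0 ⇒ step 1: CBD ⇒ D·BD·AC
    B ↦ BD
    C ↦ D
    D ↦ AC
    A ↦ CD  (constrained at step 1)

A->CD, B->BD, C->D, D->AC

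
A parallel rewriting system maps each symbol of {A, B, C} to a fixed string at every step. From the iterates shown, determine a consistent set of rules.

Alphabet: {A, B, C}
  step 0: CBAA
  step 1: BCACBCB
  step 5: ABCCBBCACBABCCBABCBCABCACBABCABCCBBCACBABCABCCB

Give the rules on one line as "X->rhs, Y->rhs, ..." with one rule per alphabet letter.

A->CB, B->A, C->BC

  step 0 ⇒ step 1: CBAA ⇒ BC·A·CB·CB
    A ↦ CB
    B ↦ A
    C ↦ BC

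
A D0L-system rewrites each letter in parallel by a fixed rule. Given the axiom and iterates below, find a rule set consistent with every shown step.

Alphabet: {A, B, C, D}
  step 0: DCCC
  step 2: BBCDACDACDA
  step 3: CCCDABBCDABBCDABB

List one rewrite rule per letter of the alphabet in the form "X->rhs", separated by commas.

A->BB, B->C, C->CD, D->A

  step 2 ⇒ step 3: BBCDACDACDA ⇒ C·C·CD·A·BB·CD·A·BB·CD·A·BB
    A ↦ BB
    B ↦ C
    C ↦ CD
    D ↦ A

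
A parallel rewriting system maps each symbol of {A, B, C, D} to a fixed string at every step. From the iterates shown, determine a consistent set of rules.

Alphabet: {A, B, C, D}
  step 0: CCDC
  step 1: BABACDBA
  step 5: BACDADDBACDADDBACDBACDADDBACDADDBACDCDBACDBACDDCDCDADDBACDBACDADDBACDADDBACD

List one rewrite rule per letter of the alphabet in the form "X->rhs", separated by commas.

  step 0 ⇒ step 1: CCDC ⇒ BA·BA·CD·BA
    C ↦ BA
    D ↦ CD
    A ↦ D  (constrained at step 1)
    B ↦ AD  (constrained at step 1)

A->D, B->AD, C->BA, D->CD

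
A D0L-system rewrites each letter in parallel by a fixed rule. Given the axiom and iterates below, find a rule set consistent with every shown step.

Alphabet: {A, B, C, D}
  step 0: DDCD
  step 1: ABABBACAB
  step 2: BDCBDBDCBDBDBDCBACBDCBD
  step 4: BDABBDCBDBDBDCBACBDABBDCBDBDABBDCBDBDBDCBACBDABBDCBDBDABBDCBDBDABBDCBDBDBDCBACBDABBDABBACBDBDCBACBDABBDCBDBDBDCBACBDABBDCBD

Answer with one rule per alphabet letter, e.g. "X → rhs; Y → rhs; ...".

A->BDC, B->BD, C->BAC, D->AB

  step 1 ⇒ step 2: ABABBACAB ⇒ BDC·BD·BDC·BD·BD·BDC·BAC·BDC·BD
    A ↦ BDC
    B ↦ BD
    C ↦ BAC
  step 0 ⇒ step 1: DDCD ⇒ AB·AB·BAC·AB
    D ↦ AB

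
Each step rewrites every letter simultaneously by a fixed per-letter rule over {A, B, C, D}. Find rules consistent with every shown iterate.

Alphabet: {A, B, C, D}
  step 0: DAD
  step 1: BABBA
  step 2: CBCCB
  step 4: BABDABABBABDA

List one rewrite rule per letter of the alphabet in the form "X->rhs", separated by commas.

A->B, B->C, C->DA, D->BA

  step 1 ⇒ step 2: BABBA ⇒ C·B·C·C·B
    A ↦ B
    B ↦ C
    C ↦ DA  (constrained at step 2)
  step 0 ⇒ step 1: DAD ⇒ BA·B·BA
    D ↦ BA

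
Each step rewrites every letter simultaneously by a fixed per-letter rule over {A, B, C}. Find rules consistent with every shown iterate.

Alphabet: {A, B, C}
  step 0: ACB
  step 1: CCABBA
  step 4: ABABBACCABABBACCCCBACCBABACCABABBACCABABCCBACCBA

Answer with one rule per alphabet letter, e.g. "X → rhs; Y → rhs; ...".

A->CC, B->BA, C->AB

  step 0 ⇒ step 1: ACB ⇒ CC·AB·BA
    A ↦ CC
    B ↦ BA
    C ↦ AB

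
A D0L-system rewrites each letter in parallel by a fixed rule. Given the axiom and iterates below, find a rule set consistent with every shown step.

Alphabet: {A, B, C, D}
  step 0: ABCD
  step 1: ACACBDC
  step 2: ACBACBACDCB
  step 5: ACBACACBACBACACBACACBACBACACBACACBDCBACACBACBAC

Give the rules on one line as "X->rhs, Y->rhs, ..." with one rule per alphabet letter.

A->AC, B->AC, C->B, D->DC

  step 1 ⇒ step 2: ACACBDC ⇒ AC·B·AC·B·AC·DC·B
    A ↦ AC
    B ↦ AC
    C ↦ B
    D ↦ DC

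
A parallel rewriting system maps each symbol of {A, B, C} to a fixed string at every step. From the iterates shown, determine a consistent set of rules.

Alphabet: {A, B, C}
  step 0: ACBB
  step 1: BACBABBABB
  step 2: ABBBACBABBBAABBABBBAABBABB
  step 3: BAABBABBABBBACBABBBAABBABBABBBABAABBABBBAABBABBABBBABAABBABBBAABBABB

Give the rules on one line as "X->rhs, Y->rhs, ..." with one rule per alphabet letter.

  step 2 ⇒ step 3: ABBBACBABBBAABBABBBAABBABB ⇒ BA·ABB·ABB·ABB·BA·CB·ABB·BA·ABB·ABB·ABB·BA·BA·ABB·ABB·BA·ABB·ABB·ABB·BA·BA·ABB·ABB·BA·ABB·ABB
    A ↦ BA
    B ↦ ABB
    C ↦ CB

A->BA, B->ABB, C->CB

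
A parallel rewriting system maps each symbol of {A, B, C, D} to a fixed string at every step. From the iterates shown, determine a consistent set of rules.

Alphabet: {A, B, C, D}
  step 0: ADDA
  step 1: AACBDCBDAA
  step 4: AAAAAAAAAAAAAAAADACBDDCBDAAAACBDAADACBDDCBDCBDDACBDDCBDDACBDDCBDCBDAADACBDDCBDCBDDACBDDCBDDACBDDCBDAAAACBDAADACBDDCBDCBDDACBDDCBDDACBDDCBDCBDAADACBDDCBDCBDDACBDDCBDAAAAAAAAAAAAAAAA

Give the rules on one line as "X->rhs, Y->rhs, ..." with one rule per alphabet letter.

A->AA, B->BDD, C->DAC, D->CBD

  step 0 ⇒ step 1: ADDA ⇒ AA·CBD·CBD·AA
    A ↦ AA
    D ↦ CBD
    B ↦ BDD  (constrained at step 1)
    C ↦ DAC  (constrained at step 1)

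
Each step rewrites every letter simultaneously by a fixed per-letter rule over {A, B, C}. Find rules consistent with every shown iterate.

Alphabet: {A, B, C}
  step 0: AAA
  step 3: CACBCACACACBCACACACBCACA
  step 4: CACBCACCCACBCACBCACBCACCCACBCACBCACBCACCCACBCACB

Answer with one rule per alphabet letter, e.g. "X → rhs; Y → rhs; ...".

A->CB, B->CC, C->CA

  step 3 ⇒ step 4: CACBCACACACBCACACACBCACA ⇒ CA·CB·CA·CC·CA·CB·CA·CB·CA·CB·CA·CC·CA·CB·CA·CB·CA·CB·CA·CC·CA·CB·CA·CB
    A ↦ CB
    B ↦ CC
    C ↦ CA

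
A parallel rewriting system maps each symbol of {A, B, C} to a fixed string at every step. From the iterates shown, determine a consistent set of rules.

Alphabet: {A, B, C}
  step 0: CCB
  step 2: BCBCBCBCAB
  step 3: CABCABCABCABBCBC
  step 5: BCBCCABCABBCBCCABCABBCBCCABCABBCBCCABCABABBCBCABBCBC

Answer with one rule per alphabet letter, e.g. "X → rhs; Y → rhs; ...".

A->BCB, B->C, C->AB

  step 2 ⇒ step 3: BCBCBCBCAB ⇒ C·AB·C·AB·C·AB·C·AB·BCB·C
    A ↦ BCB
    B ↦ C
    C ↦ AB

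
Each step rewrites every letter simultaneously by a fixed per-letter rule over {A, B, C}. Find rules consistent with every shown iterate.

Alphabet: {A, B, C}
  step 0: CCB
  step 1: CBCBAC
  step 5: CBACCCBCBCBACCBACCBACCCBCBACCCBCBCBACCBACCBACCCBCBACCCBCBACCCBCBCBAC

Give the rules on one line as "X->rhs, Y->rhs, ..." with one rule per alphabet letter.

  step 0 ⇒ step 1: CCB ⇒ CB·CB·AC
    B ↦ AC
    C ↦ CB
    A ↦ C  (constrained at step 1)

A->C, B->AC, C->CB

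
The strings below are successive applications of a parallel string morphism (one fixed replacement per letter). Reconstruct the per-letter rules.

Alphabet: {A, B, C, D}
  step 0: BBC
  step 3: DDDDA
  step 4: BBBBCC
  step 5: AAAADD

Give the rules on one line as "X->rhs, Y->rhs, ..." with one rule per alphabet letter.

  step 4 ⇒ step 5: BBBBCC ⇒ A·A·A·A·D·D
    B ↦ A
    C ↦ D
  step 3 ⇒ step 4: DDDDA ⇒ B·B·B·B·CC
    A ↦ CC
  step 3 ⇒ step 4: DDDDA ⇒ B·B·B·B·CC
    D ↦ B

A->CC, B->A, C->D, D->B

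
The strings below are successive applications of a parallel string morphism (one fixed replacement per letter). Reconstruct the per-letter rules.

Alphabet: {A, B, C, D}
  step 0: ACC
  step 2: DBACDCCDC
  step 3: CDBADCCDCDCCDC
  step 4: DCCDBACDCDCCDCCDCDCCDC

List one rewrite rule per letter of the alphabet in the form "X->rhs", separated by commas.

A->BA, B->D, C->DC, D->C

  step 3 ⇒ step 4: CDBADCCDCDCCDC ⇒ DC·C·D·BA·C·DC·DC·C·DC·C·DC·DC·C·DC
    A ↦ BA
    B ↦ D
    C ↦ DC
    D ↦ C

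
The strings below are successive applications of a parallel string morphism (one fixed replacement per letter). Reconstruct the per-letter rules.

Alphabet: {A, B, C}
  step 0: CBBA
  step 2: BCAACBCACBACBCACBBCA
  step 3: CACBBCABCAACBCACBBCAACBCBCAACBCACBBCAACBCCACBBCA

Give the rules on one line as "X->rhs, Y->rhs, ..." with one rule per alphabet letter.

A->BCA, B->C, C->ACB

  step 2 ⇒ step 3: BCAACBCACBACBCACBBCA ⇒ C·ACB·BCA·BCA·ACB·C·ACB·BCA·ACB·C·BCA·ACB·C·ACB·BCA·ACB·C·C·ACB·BCA
    A ↦ BCA
    B ↦ C
    C ↦ ACB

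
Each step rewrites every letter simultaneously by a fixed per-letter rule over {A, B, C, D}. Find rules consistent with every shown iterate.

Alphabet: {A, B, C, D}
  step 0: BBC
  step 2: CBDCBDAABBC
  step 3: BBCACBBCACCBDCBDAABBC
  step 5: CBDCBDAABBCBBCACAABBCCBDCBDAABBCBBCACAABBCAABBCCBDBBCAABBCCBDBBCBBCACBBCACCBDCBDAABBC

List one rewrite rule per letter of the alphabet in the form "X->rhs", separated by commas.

  step 2 ⇒ step 3: CBDCBDAABBC ⇒ BBC·A·C·BBC·A·C·CBD·CBD·A·A·BBC
    A ↦ CBD
    B ↦ A
    C ↦ BBC
    D ↦ C

A->CBD, B->A, C->BBC, D->C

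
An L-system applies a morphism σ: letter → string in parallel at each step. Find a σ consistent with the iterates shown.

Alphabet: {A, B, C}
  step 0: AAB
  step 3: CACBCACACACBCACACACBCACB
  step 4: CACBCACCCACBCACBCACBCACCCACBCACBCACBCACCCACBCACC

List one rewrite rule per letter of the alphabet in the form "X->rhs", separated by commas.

A->CB, B->CC, C->CA

  step 3 ⇒ step 4: CACBCACACACBCACACACBCACB ⇒ CA·CB·CA·CC·CA·CB·CA·CB·CA·CB·CA·CC·CA·CB·CA·CB·CA·CB·CA·CC·CA·CB·CA·CC
    A ↦ CB
    B ↦ CC
    C ↦ CA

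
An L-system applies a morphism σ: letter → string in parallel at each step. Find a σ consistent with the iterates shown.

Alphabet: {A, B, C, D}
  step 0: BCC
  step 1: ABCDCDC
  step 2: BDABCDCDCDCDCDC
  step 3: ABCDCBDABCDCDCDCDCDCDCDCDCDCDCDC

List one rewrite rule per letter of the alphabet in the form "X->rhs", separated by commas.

  step 2 ⇒ step 3: BDABCDCDCDCDCDC ⇒ ABC·DC·BD·ABC·DC·DC·DC·DC·DC·DC·DC·DC·DC·DC·DC
    A ↦ BD
    B ↦ ABC
    C ↦ DC
    D ↦ DC

A->BD, B->ABC, C->DC, D->DC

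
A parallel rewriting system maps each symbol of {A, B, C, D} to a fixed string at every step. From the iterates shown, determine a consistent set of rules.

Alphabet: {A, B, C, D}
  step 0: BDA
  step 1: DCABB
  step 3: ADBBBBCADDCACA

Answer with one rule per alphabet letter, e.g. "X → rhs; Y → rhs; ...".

  step 0 ⇒ step 1: BDA ⇒ D·CA·BB
    A ↦ BB
    B ↦ D
    D ↦ CA
    C ↦ AD  (constrained at step 1)

A->BB, B->D, C->AD, D->CA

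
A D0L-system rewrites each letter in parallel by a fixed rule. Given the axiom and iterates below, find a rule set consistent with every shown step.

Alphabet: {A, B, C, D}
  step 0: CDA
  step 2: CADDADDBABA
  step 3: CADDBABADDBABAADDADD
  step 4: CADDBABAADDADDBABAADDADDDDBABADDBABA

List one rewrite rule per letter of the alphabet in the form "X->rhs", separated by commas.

A->DD, B->A, C->CA, D->BA

  step 3 ⇒ step 4: CADDBABADDBABAADDADD ⇒ CA·DD·BA·BA·A·DD·A·DD·BA·BA·A·DD·A·DD·DD·BA·BA·DD·BA·BA
    A ↦ DD
    B ↦ A
    C ↦ CA
    D ↦ BA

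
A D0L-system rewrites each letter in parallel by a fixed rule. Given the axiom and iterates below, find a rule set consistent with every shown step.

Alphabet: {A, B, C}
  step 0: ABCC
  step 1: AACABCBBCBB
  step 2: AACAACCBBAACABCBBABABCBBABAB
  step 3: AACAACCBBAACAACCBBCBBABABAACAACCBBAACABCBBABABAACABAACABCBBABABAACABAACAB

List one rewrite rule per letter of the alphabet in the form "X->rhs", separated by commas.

A->AAC, B->AB, C->CBB

  step 2 ⇒ step 3: AACAACCBBAACABCBBABABCBBABAB ⇒ AAC·AAC·CBB·AAC·AAC·CBB·CBB·AB·AB·AAC·AAC·CBB·AAC·AB·CBB·AB·AB·AAC·AB·AAC·AB·CBB·AB·AB·AAC·AB·AAC·AB
    A ↦ AAC
    B ↦ AB
    C ↦ CBB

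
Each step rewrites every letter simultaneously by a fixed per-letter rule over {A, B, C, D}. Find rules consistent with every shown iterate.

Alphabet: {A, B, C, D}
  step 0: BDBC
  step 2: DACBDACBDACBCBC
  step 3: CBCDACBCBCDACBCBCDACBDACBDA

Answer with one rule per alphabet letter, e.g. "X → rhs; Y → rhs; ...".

A->C, B->CB, C->DA, D->CB

  step 2 ⇒ step 3: DACBDACBDACBCBC ⇒ CB·C·DA·CB·CB·C·DA·CB·CB·C·DA·CB·DA·CB·DA
    A ↦ C
    B ↦ CB
    C ↦ DA
    D ↦ CB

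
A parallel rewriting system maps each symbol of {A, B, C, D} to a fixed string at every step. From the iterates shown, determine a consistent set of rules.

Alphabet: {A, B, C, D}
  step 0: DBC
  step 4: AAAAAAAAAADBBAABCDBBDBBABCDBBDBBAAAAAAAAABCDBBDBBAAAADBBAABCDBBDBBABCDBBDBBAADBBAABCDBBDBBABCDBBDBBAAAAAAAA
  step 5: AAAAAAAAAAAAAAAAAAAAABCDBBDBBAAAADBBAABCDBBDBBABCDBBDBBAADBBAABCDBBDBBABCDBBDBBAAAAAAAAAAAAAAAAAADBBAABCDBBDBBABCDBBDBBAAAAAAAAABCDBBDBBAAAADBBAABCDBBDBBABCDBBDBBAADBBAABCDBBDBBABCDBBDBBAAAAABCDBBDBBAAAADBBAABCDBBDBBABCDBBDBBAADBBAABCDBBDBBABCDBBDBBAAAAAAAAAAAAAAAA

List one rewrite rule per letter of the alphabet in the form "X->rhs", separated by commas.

  step 4 ⇒ step 5: AAAAAAAAAADBBAABCDBBDBBABCDBBDBBAAAAAAAAABCDBBDBBAAAADBBAABCDBBDBBABCDBBDBBAADBBAABCDBBDBBABCDBBDBBAAAAAAAA ⇒ AA·AA·AA·AA·AA·AA·AA·AA·AA·AA·ABC·DBB·DBB·AA·AA·DBB·A·ABC·DBB·DBB·ABC·DBB·DBB·AA·DBB·A·ABC·DBB·DBB·ABC·DBB·DBB·AA·AA·AA·AA·AA·AA·AA·AA·AA·DBB·A·ABC·DBB·DBB·ABC·DBB·DBB·AA·AA·AA·AA·ABC·DBB·DBB·AA·AA·DBB·A·ABC·DBB·DBB·ABC·DBB·DBB·AA·DBB·A·ABC·DBB·DBB·ABC·DBB·DBB·AA·AA·ABC·DBB·DBB·AA·AA·DBB·A·ABC·DBB·DBB·ABC·DBB·DBB·AA·DBB·A·ABC·DBB·DBB·ABC·DBB·DBB·AA·AA·AA·AA·AA·AA·AA·AA
    A ↦ AA
    B ↦ DBB
    C ↦ A
    D ↦ ABC

A->AA, B->DBB, C->A, D->ABC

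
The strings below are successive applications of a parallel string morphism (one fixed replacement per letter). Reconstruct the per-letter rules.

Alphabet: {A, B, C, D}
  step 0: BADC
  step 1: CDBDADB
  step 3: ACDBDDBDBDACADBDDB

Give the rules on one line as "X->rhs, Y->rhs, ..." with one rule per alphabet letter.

  step 0 ⇒ step 1: BADC ⇒ C·DBD·A·DB
    A ↦ DBD
    B ↦ C
    C ↦ DB
    D ↦ A

A->DBD, B->C, C->DB, D->A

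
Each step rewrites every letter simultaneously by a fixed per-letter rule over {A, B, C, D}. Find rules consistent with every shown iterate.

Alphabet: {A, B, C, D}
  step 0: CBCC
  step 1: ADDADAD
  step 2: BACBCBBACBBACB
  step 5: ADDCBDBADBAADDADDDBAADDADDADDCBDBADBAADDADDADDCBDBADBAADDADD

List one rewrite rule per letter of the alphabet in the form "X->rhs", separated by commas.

A->BA, B->D, C->AD, D->CB

  step 1 ⇒ step 2: ADDADAD ⇒ BA·CB·CB·BA·CB·BA·CB
    A ↦ BA
    D ↦ CB
  step 0 ⇒ step 1: CBCC ⇒ AD·D·AD·AD
    B ↦ D
  step 0 ⇒ step 1: CBCC ⇒ AD·D·AD·AD
    C ↦ AD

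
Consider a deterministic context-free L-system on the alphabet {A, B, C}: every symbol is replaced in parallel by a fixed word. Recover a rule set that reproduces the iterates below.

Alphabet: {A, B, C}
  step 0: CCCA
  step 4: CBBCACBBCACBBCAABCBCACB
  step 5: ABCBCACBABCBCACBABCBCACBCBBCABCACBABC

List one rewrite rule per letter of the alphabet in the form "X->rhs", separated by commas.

  step 4 ⇒ step 5: CBBCACBBCACBBCAABCBCACB ⇒ A·BC·BC·A·CB·A·BC·BC·A·CB·A·BC·BC·A·CB·CB·BC·A·BC·A·CB·A·BC
    A ↦ CB
    B ↦ BC
    C ↦ A

A->CB, B->BC, C->A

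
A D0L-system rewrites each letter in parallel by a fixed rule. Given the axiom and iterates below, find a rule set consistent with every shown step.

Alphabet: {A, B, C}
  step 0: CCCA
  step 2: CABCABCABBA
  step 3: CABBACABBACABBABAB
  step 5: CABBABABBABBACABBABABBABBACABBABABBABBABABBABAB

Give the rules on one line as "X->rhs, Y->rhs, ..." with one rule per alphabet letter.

  step 2 ⇒ step 3: CABCABCABBA ⇒ CA·B·BA·CA·B·BA·CA·B·BA·BA·B
    A ↦ B
    B ↦ BA
    C ↦ CA

A->B, B->BA, C->CA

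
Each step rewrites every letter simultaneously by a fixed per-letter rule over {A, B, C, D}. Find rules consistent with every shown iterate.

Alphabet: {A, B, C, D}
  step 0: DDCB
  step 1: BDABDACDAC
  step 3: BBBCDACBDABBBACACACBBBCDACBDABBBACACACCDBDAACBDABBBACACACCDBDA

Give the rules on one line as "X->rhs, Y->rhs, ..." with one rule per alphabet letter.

A->BBB, B->AC, C->CD, D->BDA

  step 0 ⇒ step 1: DDCB ⇒ BDA·BDA·CD·AC
    B ↦ AC
    C ↦ CD
    D ↦ BDA
    A ↦ BBB  (constrained at step 1)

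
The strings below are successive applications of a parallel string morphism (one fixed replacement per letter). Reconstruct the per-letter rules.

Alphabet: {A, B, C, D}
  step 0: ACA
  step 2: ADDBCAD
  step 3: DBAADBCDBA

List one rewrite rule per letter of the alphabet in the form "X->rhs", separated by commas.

A->DB, B->D, C->BC, D->A

  step 2 ⇒ step 3: ADDBCAD ⇒ DB·A·A·D·BC·DB·A
    A ↦ DB
    B ↦ D
    C ↦ BC
    D ↦ A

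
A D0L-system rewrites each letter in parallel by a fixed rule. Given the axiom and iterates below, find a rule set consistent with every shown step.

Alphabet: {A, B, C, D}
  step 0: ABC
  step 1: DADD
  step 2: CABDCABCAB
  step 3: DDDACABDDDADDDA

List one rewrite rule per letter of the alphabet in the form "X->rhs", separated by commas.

A->D, B->A, C->DD, D->CAB

  step 2 ⇒ step 3: CABDCABCAB ⇒ DD·D·A·CAB·DD·D·A·DD·D·A
    A ↦ D
    B ↦ A
    C ↦ DD
    D ↦ CAB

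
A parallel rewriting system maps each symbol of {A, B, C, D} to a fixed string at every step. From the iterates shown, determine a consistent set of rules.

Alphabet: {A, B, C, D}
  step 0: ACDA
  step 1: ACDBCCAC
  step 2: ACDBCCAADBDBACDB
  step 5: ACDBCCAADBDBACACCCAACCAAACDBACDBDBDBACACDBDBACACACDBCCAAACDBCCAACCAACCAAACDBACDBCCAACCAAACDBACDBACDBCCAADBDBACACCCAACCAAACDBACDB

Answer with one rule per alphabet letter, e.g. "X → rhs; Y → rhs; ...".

  step 1 ⇒ step 2: ACDBCCAC ⇒ AC·DB·CC·AA·DB·DB·AC·DB
    A ↦ AC
    B ↦ AA
    C ↦ DB
    D ↦ CC

A->AC, B->AA, C->DB, D->CC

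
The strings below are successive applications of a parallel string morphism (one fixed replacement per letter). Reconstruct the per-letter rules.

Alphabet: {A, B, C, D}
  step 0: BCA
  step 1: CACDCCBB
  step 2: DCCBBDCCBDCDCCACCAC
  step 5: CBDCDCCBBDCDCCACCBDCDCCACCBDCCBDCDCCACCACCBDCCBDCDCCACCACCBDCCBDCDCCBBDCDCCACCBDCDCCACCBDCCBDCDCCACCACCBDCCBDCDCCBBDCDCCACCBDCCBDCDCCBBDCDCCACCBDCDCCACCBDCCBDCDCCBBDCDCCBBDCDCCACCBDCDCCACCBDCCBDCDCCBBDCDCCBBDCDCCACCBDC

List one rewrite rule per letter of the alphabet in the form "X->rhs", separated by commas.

A->CBB, B->CAC, C->DC, D->CB

  step 1 ⇒ step 2: CACDCCBB ⇒ DC·CBB·DC·CB·DC·DC·CAC·CAC
    A ↦ CBB
    B ↦ CAC
    C ↦ DC
    D ↦ CB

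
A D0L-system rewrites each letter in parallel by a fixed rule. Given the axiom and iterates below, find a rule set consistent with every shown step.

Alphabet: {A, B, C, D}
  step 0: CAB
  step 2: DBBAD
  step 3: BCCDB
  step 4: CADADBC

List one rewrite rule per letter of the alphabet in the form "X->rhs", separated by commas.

A->D, B->C, C->AD, D->B

  step 3 ⇒ step 4: BCCDB ⇒ C·AD·AD·B·C
    B ↦ C
    C ↦ AD
    D ↦ B
  step 2 ⇒ step 3: DBBAD ⇒ B·C·C·D·B
    A ↦ D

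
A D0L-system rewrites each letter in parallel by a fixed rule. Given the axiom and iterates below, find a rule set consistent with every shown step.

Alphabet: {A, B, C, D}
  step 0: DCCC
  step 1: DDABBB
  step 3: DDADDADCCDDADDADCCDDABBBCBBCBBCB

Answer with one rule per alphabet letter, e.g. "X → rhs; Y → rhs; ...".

  step 0 ⇒ step 1: DCCC ⇒ DDA·B·B·B
    C ↦ B
    D ↦ DDA
    A ↦ DCC  (constrained at step 1)
    B ↦ BC  (constrained at step 1)

A->DCC, B->BC, C->B, D->DDA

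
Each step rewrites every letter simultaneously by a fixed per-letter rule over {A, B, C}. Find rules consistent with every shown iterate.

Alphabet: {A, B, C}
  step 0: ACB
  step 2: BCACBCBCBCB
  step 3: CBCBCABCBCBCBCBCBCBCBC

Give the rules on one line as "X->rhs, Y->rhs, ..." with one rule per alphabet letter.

  step 2 ⇒ step 3: BCACBCBCBCB ⇒ CBC·B·CA·B·CBC·B·CBC·B·CBC·B·CBC
    A ↦ CA
    B ↦ CBC
    C ↦ B

A->CA, B->CBC, C->B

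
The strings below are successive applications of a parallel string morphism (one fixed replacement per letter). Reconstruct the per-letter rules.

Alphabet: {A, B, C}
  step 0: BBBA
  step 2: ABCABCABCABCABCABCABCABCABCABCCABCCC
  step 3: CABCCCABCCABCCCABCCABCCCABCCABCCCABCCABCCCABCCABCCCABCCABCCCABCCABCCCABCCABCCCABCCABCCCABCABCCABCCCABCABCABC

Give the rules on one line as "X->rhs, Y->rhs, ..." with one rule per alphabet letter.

A->CAB, B->CCC, C->ABC

  step 2 ⇒ step 3: ABCABCABCABCABCABCABCABCABCABCCABCCC ⇒ CAB·CCC·ABC·CAB·CCC·ABC·CAB·CCC·ABC·CAB·CCC·ABC·CAB·CCC·ABC·CAB·CCC·ABC·CAB·CCC·ABC·CAB·CCC·ABC·CAB·CCC·ABC·CAB·CCC·ABC·ABC·CAB·CCC·ABC·ABC·ABC
    A ↦ CAB
    B ↦ CCC
    C ↦ ABC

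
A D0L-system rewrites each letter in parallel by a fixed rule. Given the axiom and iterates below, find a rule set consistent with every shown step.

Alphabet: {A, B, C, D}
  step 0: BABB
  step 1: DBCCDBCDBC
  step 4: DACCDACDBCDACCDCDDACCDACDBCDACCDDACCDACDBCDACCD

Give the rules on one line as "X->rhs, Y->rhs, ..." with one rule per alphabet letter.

  step 0 ⇒ step 1: BABB ⇒ DBC·C·DBC·DBC
    A ↦ C
    B ↦ DBC
    C ↦ D  (constrained at step 1)
    D ↦ AC  (constrained at step 1)

A->C, B->DBC, C->D, D->AC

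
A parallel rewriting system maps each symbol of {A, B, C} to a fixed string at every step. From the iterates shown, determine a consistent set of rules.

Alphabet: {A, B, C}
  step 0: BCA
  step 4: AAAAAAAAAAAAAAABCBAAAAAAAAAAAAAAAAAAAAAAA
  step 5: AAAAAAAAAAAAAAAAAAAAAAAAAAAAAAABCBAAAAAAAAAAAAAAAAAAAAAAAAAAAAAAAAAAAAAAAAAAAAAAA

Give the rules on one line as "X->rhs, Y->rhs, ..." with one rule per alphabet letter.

  step 4 ⇒ step 5: AAAAAAAAAAAAAAABCBAAAAAAAAAAAAAAAAAAAAAAA ⇒ AA·AA·AA·AA·AA·AA·AA·AA·AA·AA·AA·AA·AA·AA·AA·A·BCB·A·AA·AA·AA·AA·AA·AA·AA·AA·AA·AA·AA·AA·AA·AA·AA·AA·AA·AA·AA·AA·AA·AA·AA
    A ↦ AA
    B ↦ A
    C ↦ BCB

A->AA, B->A, C->BCB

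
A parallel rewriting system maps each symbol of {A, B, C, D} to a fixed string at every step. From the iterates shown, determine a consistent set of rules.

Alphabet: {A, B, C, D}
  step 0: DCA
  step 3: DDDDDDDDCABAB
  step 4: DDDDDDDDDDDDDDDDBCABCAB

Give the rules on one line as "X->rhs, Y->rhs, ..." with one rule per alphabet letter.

A->C, B->AB, C->B, D->DD

  step 3 ⇒ step 4: DDDDDDDDCABAB ⇒ DD·DD·DD·DD·DD·DD·DD·DD·B·C·AB·C·AB
    A ↦ C
    B ↦ AB
    C ↦ B
    D ↦ DD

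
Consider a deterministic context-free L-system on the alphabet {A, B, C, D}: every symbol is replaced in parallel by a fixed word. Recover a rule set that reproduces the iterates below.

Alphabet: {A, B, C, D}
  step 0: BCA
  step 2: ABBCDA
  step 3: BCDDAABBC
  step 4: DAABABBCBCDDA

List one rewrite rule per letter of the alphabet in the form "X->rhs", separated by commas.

  step 3 ⇒ step 4: BCDDAABBC ⇒ D·A·AB·AB·BC·BC·D·D·A
    A ↦ BC
    B ↦ D
    C ↦ A
    D ↦ AB

A->BC, B->D, C->A, D->AB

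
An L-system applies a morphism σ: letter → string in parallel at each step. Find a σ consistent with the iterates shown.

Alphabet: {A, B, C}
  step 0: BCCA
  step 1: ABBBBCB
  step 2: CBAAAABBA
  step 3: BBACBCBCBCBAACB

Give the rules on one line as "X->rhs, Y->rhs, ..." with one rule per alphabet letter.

A->CB, B->A, C->BB

  step 2 ⇒ step 3: CBAAAABBA ⇒ BB·A·CB·CB·CB·CB·A·A·CB
    A ↦ CB
    B ↦ A
    C ↦ BB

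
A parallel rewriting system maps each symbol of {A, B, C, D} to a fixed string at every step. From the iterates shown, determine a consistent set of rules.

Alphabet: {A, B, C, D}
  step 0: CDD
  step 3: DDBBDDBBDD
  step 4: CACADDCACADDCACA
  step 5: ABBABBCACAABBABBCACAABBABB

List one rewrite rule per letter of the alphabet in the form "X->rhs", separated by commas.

  step 4 ⇒ step 5: CACADDCACADDCACA ⇒ A·BB·A·BB·CA·CA·A·BB·A·BB·CA·CA·A·BB·A·BB
    A ↦ BB
    C ↦ A
    D ↦ CA
  step 3 ⇒ step 4: DDBBDDBBDD ⇒ CA·CA·D·D·CA·CA·D·D·CA·CA
    B ↦ D

A->BB, B->D, C->A, D->CA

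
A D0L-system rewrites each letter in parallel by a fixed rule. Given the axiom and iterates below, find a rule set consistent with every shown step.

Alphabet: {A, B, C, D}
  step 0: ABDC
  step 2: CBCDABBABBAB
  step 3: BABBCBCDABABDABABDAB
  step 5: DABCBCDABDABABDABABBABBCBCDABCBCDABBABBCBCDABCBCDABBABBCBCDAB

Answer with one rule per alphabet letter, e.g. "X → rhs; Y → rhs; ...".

A->D, B->AB, C->B, D->CBC

  step 2 ⇒ step 3: CBCDABBABBAB ⇒ B·AB·B·CBC·D·AB·AB·D·AB·AB·D·AB
    A ↦ D
    B ↦ AB
    C ↦ B
    D ↦ CBC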